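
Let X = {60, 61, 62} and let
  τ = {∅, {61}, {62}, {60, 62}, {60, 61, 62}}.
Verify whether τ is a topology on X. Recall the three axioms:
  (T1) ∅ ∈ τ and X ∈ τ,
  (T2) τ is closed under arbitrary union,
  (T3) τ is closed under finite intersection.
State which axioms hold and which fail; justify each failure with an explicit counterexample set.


τ is NOT a topology on X.

Axiom (T1): ∅ ∈ τ? Yes; X ∈ τ? Yes.
Axiom (T2/T3): check pairwise unions and intersections of members of τ.
Counterexample for (T2): {61} ∪ {62} = {61, 62} ∉ τ. Therefore τ is NOT a topology.


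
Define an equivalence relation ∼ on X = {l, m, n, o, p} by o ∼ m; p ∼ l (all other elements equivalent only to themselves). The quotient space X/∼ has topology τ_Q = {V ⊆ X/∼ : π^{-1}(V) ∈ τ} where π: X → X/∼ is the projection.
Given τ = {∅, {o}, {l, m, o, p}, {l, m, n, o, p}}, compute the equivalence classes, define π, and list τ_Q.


X/∼ = {[l=p], [m=o], [n]}; |τ_Q| = 3.

Equivalence classes: [l=p], [m=o], [n].
Quotient map π: X → X/∼ sends l ↦ [l=p], m ↦ [m=o], n ↦ [n], o ↦ [m=o], p ↦ [l=p].
For each subset V ⊆ X/∼, compute π^{-1}(V) ⊆ X and check whether π^{-1}(V) ∈ τ. V is open in τ_Q iff π^{-1}(V) ∈ τ.
  V = {}: π^{-1}(V) = ∅ ∈ τ ✓.
  V = {[l=p]}: π^{-1}(V) = {l, p} ∉ τ ✗.
  V = {[m=o]}: π^{-1}(V) = {m, o} ∉ τ ✗.
  V = {[l=p], [m=o]}: π^{-1}(V) = {l, m, o, p} ∈ τ ✓.
  V = {[n]}: π^{-1}(V) = {n} ∉ τ ✗.
  V = {[l=p], [n]}: π^{-1}(V) = {l, n, p} ∉ τ ✗.
  V = {[m=o], [n]}: π^{-1}(V) = {m, n, o} ∉ τ ✗.
  V = {[l=p], [m=o], [n]}: π^{-1}(V) = {l, m, n, o, p} ∈ τ ✓.
Open sets in the quotient: τ_Q = {{}, {[l=p], [m=o]}, {[l=p], [m=o], [n]}} (3 elements).


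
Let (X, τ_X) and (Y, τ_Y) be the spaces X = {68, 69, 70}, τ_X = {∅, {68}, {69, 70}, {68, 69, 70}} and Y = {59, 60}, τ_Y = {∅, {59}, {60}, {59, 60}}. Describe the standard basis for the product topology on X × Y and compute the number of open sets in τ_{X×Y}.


Basis B = {∅ × ∅, {68} × {59}, {68} × {60}, {68} × {59, 60}, {69, 70} × {59}, {69, 70} × {60}, {68, 69, 70} × {59}, {68, 69, 70} × {60}, {69, 70} × {59, 60}, {68, 69, 70} × {59, 60}}; |τ_{X×Y}| = 16.

Enumerate products U × V with U ∈ τ_X, V ∈ τ_Y (deduplicated):
  ∅ × ∅ = {} (∅)
  {68} × {59} = {(68,59)}
  {68} × {60} = {(68,60)}
  {68} × {59, 60} = {(68,59), (68,60)}
  {69, 70} × {59} = {(69,59), (70,59)}
  {69, 70} × {60} = {(69,60), (70,60)}
  {68, 69, 70} × {59} = {(68,59), (69,59), (70,59)}
  {68, 69, 70} × {60} = {(68,60), (69,60), (70,60)}
  {69, 70} × {59, 60} = {(69,59), (69,60), (70,59), (70,60)}
  {68, 69, 70} × {59, 60} = {(68,59), (68,60), (69,59), (69,60), (70,59), (70,60)}
These 10 distinct sets form the basis B.
Close under arbitrary unions to get τ_{X×Y}; counting gives |τ_{X×Y}| = 16.


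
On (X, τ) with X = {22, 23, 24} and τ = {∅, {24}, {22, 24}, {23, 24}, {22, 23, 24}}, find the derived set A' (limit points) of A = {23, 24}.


A' = {22, 23}

For each x ∈ X, list the open sets U ∈ τ with x ∈ U, then check whether U ∩ (A ∖ {x}) ≠ ∅ for every such U.
  x = 22: opens ∋ x are {22, 24}, {22, 23, 24}; each meets A ∖ {22}, so x IS a limit point.
  x = 23: opens ∋ x are {23, 24}, {22, 23, 24}; each meets A ∖ {23}, so x IS a limit point.
  x = 24: open {24} ∋ x has {24} ∩ (A ∖ {24}) = ∅, so x is NOT a limit point.
Collecting: A' = {22, 23}.


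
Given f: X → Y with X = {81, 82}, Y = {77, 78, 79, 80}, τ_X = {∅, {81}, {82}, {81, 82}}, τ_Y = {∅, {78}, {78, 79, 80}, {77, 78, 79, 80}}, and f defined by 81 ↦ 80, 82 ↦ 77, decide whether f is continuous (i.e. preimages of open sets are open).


f IS continuous.

Compute f^{-1}(U) for each U ∈ τ_Y:
  U = ∅: f^{-1}(U) = ∅ ∈ τ_X ✓.
  U = {78}: f^{-1}(U) = ∅ ∈ τ_X ✓.
  U = {78, 79, 80}: f^{-1}(U) = {81} ∈ τ_X ✓.
  U = {77, 78, 79, 80}: f^{-1}(U) = {81, 82} ∈ τ_X ✓.
Every preimage lies in τ_X, so f IS continuous.


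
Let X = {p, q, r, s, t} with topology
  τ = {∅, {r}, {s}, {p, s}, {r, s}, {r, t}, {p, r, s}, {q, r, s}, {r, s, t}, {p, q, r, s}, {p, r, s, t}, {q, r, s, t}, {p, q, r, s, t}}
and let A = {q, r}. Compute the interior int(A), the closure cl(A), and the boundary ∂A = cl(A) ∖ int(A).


int(A) = {r}, cl(A) = {q, r, t}, ∂A = {q, t}.

Closed sets in (X, τ) are complements of opens:
  closed(X, τ) = {∅, {p}, {q}, {t}, {p, q}, {p, t}, {q, t}, {p, q, s}, {p, q, t}, {q, r, t}, {p, q, r, t}, {p, q, s, t}, {p, q, r, s, t}}.
int(A) = ⋃ {U ∈ τ : U ⊆ A}. Opens contained in A: ∅, {r}.
Taking the union of these: int(A) = {r}.
cl(A) = ⋂ {C closed : A ⊆ C}. Closed sets containing A: {q, r, t}, {p, q, r, t}, {p, q, r, s, t}.
Intersecting these: cl(A) = {q, r, t}.
∂A = cl(A) ∖ int(A) = {q, r, t} ∖ {r} = {q, t}.


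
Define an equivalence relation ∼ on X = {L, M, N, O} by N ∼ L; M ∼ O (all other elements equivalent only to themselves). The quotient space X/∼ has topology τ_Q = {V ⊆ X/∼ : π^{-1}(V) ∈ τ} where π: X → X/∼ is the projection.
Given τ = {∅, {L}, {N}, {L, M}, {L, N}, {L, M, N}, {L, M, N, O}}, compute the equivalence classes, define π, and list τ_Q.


X/∼ = {[L=N], [M=O]}; |τ_Q| = 3.

Equivalence classes: [L=N], [M=O].
Quotient map π: X → X/∼ sends L ↦ [L=N], M ↦ [M=O], N ↦ [L=N], O ↦ [M=O].
For each subset V ⊆ X/∼, compute π^{-1}(V) ⊆ X and check whether π^{-1}(V) ∈ τ. V is open in τ_Q iff π^{-1}(V) ∈ τ.
  V = {}: π^{-1}(V) = ∅ ∈ τ ✓.
  V = {[L=N]}: π^{-1}(V) = {L, N} ∈ τ ✓.
  V = {[M=O]}: π^{-1}(V) = {M, O} ∉ τ ✗.
  V = {[L=N], [M=O]}: π^{-1}(V) = {L, M, N, O} ∈ τ ✓.
Open sets in the quotient: τ_Q = {{}, {[L=N]}, {[L=N], [M=O]}} (3 elements).


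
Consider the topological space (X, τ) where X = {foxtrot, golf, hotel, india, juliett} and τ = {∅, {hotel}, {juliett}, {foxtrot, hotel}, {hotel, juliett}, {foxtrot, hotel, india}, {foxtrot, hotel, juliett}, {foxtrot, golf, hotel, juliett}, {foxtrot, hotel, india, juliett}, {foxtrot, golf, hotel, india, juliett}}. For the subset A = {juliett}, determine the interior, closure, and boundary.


int(A) = {juliett}, cl(A) = {golf, juliett}, ∂A = {golf}.

Closed sets in (X, τ) are complements of opens:
  closed(X, τ) = {∅, {golf}, {india}, {golf, india}, {golf, juliett}, {foxtrot, golf, india}, {golf, india, juliett}, {foxtrot, golf, hotel, india}, {foxtrot, golf, india, juliett}, {foxtrot, golf, hotel, india, juliett}}.
int(A) = ⋃ {U ∈ τ : U ⊆ A}. Opens contained in A: ∅, {juliett}.
Taking the union of these: int(A) = {juliett}.
cl(A) = ⋂ {C closed : A ⊆ C}. Closed sets containing A: {golf, juliett}, {golf, india, juliett}, {foxtrot, golf, india, juliett}, {foxtrot, golf, hotel, india, juliett}.
Intersecting these: cl(A) = {golf, juliett}.
∂A = cl(A) ∖ int(A) = {golf, juliett} ∖ {juliett} = {golf}.


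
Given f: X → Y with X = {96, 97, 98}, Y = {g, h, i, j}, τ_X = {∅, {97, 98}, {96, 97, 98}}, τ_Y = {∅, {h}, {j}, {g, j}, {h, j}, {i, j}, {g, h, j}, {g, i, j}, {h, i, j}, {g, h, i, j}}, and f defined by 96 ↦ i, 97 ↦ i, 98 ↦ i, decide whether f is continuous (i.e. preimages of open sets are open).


f IS continuous.

Compute f^{-1}(U) for each U ∈ τ_Y:
  U = ∅: f^{-1}(U) = ∅ ∈ τ_X ✓.
  U = {h}: f^{-1}(U) = ∅ ∈ τ_X ✓.
  U = {j}: f^{-1}(U) = ∅ ∈ τ_X ✓.
  U = {g, j}: f^{-1}(U) = ∅ ∈ τ_X ✓.
  U = {h, j}: f^{-1}(U) = ∅ ∈ τ_X ✓.
  U = {i, j}: f^{-1}(U) = {96, 97, 98} ∈ τ_X ✓.
  U = {g, h, j}: f^{-1}(U) = ∅ ∈ τ_X ✓.
  U = {g, i, j}: f^{-1}(U) = {96, 97, 98} ∈ τ_X ✓.
  U = {h, i, j}: f^{-1}(U) = {96, 97, 98} ∈ τ_X ✓.
  U = {g, h, i, j}: f^{-1}(U) = {96, 97, 98} ∈ τ_X ✓.
Every preimage lies in τ_X, so f IS continuous.


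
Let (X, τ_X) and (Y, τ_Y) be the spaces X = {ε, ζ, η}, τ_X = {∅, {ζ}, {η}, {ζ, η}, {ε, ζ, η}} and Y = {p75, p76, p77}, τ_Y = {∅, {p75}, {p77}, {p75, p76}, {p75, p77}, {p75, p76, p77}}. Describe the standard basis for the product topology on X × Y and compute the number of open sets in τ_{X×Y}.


Basis B = {∅ × ∅, {ζ} × {p75}, {ζ} × {p77}, {η} × {p75}, {η} × {p77}, {ζ} × {p75, p76}, {ζ} × {p75, p77}, {ζ, η} × {p75}, {ζ, η} × {p77}, {η} × {p75, p76}, {η} × {p75, p77}, {ε, ζ, η} × {p75}, {ε, ζ, η} × {p77}, {ζ} × {p75, p76, p77}, {η} × {p75, p76, p77}, {ζ, η} × {p75, p76}, {ζ, η} × {p75, p77}, {ε, ζ, η} × {p75, p76}, {ε, ζ, η} × {p75, p77}, {ζ, η} × {p75, p76, p77}, {ε, ζ, η} × {p75, p76, p77}}; |τ_{X×Y}| = 70.

Enumerate products U × V with U ∈ τ_X, V ∈ τ_Y (deduplicated):
  ∅ × ∅ = {} (∅)
  {ζ} × {p75} = {(ζ,p75)}
  {ζ} × {p77} = {(ζ,p77)}
  {η} × {p75} = {(η,p75)}
  {η} × {p77} = {(η,p77)}
  {ζ} × {p75, p76} = {(ζ,p75), (ζ,p76)}
  {ζ} × {p75, p77} = {(ζ,p75), (ζ,p77)}
  {ζ, η} × {p75} = {(ζ,p75), (η,p75)}
  {ζ, η} × {p77} = {(ζ,p77), (η,p77)}
  {η} × {p75, p76} = {(η,p75), (η,p76)}
  {η} × {p75, p77} = {(η,p75), (η,p77)}
  {ε, ζ, η} × {p75} = {(ε,p75), (ζ,p75), (η,p75)}
  {ε, ζ, η} × {p77} = {(ε,p77), (ζ,p77), (η,p77)}
  {ζ} × {p75, p76, p77} = {(ζ,p75), (ζ,p76), (ζ,p77)}
  {η} × {p75, p76, p77} = {(η,p75), (η,p76), (η,p77)}
  {ζ, η} × {p75, p76} = {(ζ,p75), (ζ,p76), (η,p75), (η,p76)}
  {ζ, η} × {p75, p77} = {(ζ,p75), (ζ,p77), (η,p75), (η,p77)}
  {ε, ζ, η} × {p75, p76} = {(ε,p75), (ε,p76), (ζ,p75), (ζ,p76), (η,p75), (η,p76)}
  {ε, ζ, η} × {p75, p77} = {(ε,p75), (ε,p77), (ζ,p75), (ζ,p77), (η,p75), (η,p77)}
  {ζ, η} × {p75, p76, p77} = {(ζ,p75), (ζ,p76), (ζ,p77), (η,p75), (η,p76), (η,p77)}
  {ε, ζ, η} × {p75, p76, p77} = {(ε,p75), (ε,p76), (ε,p77), (ζ,p75), (ζ,p76), (ζ,p77), (η,p75), (η,p76), (η,p77)}
These 21 distinct sets form the basis B.
Close under arbitrary unions to get τ_{X×Y}; counting gives |τ_{X×Y}| = 70.


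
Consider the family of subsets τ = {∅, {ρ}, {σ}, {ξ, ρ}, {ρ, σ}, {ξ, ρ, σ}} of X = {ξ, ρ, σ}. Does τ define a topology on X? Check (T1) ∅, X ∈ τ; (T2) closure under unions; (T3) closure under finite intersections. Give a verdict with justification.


τ IS a topology on X.

Axiom (T1): ∅ ∈ τ? Yes; X ∈ τ? Yes.
Axiom (T2/T3): check pairwise unions and intersections of members of τ.
All pairwise intersections and unions checked — each lies in τ. Therefore τ satisfies (T1), (T2), (T3): it IS a topology on X.


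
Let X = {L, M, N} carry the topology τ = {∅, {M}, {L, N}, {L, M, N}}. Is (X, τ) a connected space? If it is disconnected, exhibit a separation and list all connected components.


(X, τ) is disconnected; components = [{M}, {L, N}].

Find clopen sets (U ∈ τ with X ∖ U ∈ τ):
  U = ∅, X ∖ U = {L, M, N} — both open, so U is clopen.
  U = {M}, X ∖ U = {L, N} — both open, so U is clopen.
  U = {L, N}, X ∖ U = {M} — both open, so U is clopen.
  U = {L, M, N}, X ∖ U = ∅ — both open, so U is clopen.
Nontrivial clopen(s) exist: e.g. {L, N}. So (X, τ) is disconnected.
Compute connected components by grouping points that agree on all clopens:
  component: {M}
  component: {L, N}


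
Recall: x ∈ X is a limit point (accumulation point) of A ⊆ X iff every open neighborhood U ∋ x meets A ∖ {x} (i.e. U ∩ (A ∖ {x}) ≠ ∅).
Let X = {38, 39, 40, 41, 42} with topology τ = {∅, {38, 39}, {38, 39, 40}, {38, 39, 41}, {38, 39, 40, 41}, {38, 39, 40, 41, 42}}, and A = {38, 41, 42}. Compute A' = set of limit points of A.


A' = {39, 40, 41, 42}

For each x ∈ X, list the open sets U ∈ τ with x ∈ U, then check whether U ∩ (A ∖ {x}) ≠ ∅ for every such U.
  x = 38: open {38, 39} ∋ x has {38, 39} ∩ (A ∖ {38}) = ∅, so x is NOT a limit point.
  x = 39: opens ∋ x are {38, 39}, {38, 39, 40}, {38, 39, 41}, {38, 39, 40, 41}, {38, 39, 40, 41, 42}; each meets A ∖ {39}, so x IS a limit point.
  x = 40: opens ∋ x are {38, 39, 40}, {38, 39, 40, 41}, {38, 39, 40, 41, 42}; each meets A ∖ {40}, so x IS a limit point.
  x = 41: opens ∋ x are {38, 39, 41}, {38, 39, 40, 41}, {38, 39, 40, 41, 42}; each meets A ∖ {41}, so x IS a limit point.
  x = 42: opens ∋ x are {38, 39, 40, 41, 42}; each meets A ∖ {42}, so x IS a limit point.
Collecting: A' = {39, 40, 41, 42}.


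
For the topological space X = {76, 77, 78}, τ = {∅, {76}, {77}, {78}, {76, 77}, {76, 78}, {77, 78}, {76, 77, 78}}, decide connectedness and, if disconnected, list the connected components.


(X, τ) is disconnected; components = [{76}, {77}, {78}].

Find clopen sets (U ∈ τ with X ∖ U ∈ τ):
  U = ∅, X ∖ U = {76, 77, 78} — both open, so U is clopen.
  U = {76}, X ∖ U = {77, 78} — both open, so U is clopen.
  U = {77}, X ∖ U = {76, 78} — both open, so U is clopen.
  U = {78}, X ∖ U = {76, 77} — both open, so U is clopen.
  U = {76, 77}, X ∖ U = {78} — both open, so U is clopen.
  U = {76, 78}, X ∖ U = {77} — both open, so U is clopen.
  U = {77, 78}, X ∖ U = {76} — both open, so U is clopen.
  U = {76, 77, 78}, X ∖ U = ∅ — both open, so U is clopen.
Nontrivial clopen(s) exist: e.g. {76}. So (X, τ) is disconnected.
Compute connected components by grouping points that agree on all clopens:
  component: {76}
  component: {77}
  component: {78}


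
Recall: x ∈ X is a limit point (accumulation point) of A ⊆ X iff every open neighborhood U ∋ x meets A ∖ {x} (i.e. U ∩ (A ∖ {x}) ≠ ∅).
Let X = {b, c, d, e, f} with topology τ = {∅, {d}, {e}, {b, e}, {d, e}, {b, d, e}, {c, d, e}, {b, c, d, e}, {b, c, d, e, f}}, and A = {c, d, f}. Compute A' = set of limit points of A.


A' = {c, f}

For each x ∈ X, list the open sets U ∈ τ with x ∈ U, then check whether U ∩ (A ∖ {x}) ≠ ∅ for every such U.
  x = b: open {b, e} ∋ x has {b, e} ∩ (A ∖ {b}) = ∅, so x is NOT a limit point.
  x = c: opens ∋ x are {c, d, e}, {b, c, d, e}, {b, c, d, e, f}; each meets A ∖ {c}, so x IS a limit point.
  x = d: open {d} ∋ x has {d} ∩ (A ∖ {d}) = ∅, so x is NOT a limit point.
  x = e: open {e} ∋ x has {e} ∩ (A ∖ {e}) = ∅, so x is NOT a limit point.
  x = f: opens ∋ x are {b, c, d, e, f}; each meets A ∖ {f}, so x IS a limit point.
Collecting: A' = {c, f}.


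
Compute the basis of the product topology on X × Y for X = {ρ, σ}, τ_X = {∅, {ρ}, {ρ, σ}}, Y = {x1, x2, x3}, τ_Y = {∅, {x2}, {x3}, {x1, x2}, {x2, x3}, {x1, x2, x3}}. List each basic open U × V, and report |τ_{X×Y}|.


Basis B = {∅ × ∅, {ρ} × {x2}, {ρ} × {x3}, {ρ} × {x1, x2}, {ρ} × {x2, x3}, {ρ, σ} × {x2}, {ρ, σ} × {x3}, {ρ} × {x1, x2, x3}, {ρ, σ} × {x1, x2}, {ρ, σ} × {x2, x3}, {ρ, σ} × {x1, x2, x3}}; |τ_{X×Y}| = 18.

Enumerate products U × V with U ∈ τ_X, V ∈ τ_Y (deduplicated):
  ∅ × ∅ = {} (∅)
  {ρ} × {x2} = {(ρ,x2)}
  {ρ} × {x3} = {(ρ,x3)}
  {ρ} × {x1, x2} = {(ρ,x1), (ρ,x2)}
  {ρ} × {x2, x3} = {(ρ,x2), (ρ,x3)}
  {ρ, σ} × {x2} = {(ρ,x2), (σ,x2)}
  {ρ, σ} × {x3} = {(ρ,x3), (σ,x3)}
  {ρ} × {x1, x2, x3} = {(ρ,x1), (ρ,x2), (ρ,x3)}
  {ρ, σ} × {x1, x2} = {(ρ,x1), (ρ,x2), (σ,x1), (σ,x2)}
  {ρ, σ} × {x2, x3} = {(ρ,x2), (ρ,x3), (σ,x2), (σ,x3)}
  {ρ, σ} × {x1, x2, x3} = {(ρ,x1), (ρ,x2), (ρ,x3), (σ,x1), (σ,x2), (σ,x3)}
These 11 distinct sets form the basis B.
Close under arbitrary unions to get τ_{X×Y}; counting gives |τ_{X×Y}| = 18.


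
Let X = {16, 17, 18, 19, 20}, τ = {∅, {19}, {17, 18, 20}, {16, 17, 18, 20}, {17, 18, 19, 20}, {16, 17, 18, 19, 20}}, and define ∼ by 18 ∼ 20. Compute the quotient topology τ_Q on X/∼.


X/∼ = {[16], [17], [18=20], [19]}; |τ_Q| = 6.

Equivalence classes: [16], [17], [18=20], [19].
Quotient map π: X → X/∼ sends 16 ↦ [16], 17 ↦ [17], 18 ↦ [18=20], 19 ↦ [19], 20 ↦ [18=20].
For each subset V ⊆ X/∼, compute π^{-1}(V) ⊆ X and check whether π^{-1}(V) ∈ τ. V is open in τ_Q iff π^{-1}(V) ∈ τ.
  V = {}: π^{-1}(V) = ∅ ∈ τ ✓.
  V = {[16]}: π^{-1}(V) = {16} ∉ τ ✗.
  V = {[17]}: π^{-1}(V) = {17} ∉ τ ✗.
  V = {[16], [17]}: π^{-1}(V) = {16, 17} ∉ τ ✗.
  V = {[18=20]}: π^{-1}(V) = {18, 20} ∉ τ ✗.
  V = {[16], [18=20]}: π^{-1}(V) = {16, 18, 20} ∉ τ ✗.
  V = {[17], [18=20]}: π^{-1}(V) = {17, 18, 20} ∈ τ ✓.
  V = {[16], [17], [18=20]}: π^{-1}(V) = {16, 17, 18, 20} ∈ τ ✓.
  V = {[19]}: π^{-1}(V) = {19} ∈ τ ✓.
  V = {[16], [19]}: π^{-1}(V) = {16, 19} ∉ τ ✗.
  V = {[17], [19]}: π^{-1}(V) = {17, 19} ∉ τ ✗.
  V = {[16], [17], [19]}: π^{-1}(V) = {16, 17, 19} ∉ τ ✗.
  V = {[18=20], [19]}: π^{-1}(V) = {18, 19, 20} ∉ τ ✗.
  V = {[16], [18=20], [19]}: π^{-1}(V) = {16, 18, 19, 20} ∉ τ ✗.
  V = {[17], [18=20], [19]}: π^{-1}(V) = {17, 18, 19, 20} ∈ τ ✓.
  V = {[16], [17], [18=20], [19]}: π^{-1}(V) = {16, 17, 18, 19, 20} ∈ τ ✓.
Open sets in the quotient: τ_Q = {{}, {[17], [18=20]}, {[16], [17], [18=20]}, {[19]}, {[17], [18=20], [19]}, {[16], [17], [18=20], [19]}} (6 elements).


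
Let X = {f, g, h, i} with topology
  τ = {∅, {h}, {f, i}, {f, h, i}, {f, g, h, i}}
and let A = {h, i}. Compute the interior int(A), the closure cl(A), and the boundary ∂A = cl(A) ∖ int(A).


int(A) = {h}, cl(A) = {f, g, h, i}, ∂A = {f, g, i}.

Closed sets in (X, τ) are complements of opens:
  closed(X, τ) = {∅, {g}, {g, h}, {f, g, i}, {f, g, h, i}}.
int(A) = ⋃ {U ∈ τ : U ⊆ A}. Opens contained in A: ∅, {h}.
Taking the union of these: int(A) = {h}.
cl(A) = ⋂ {C closed : A ⊆ C}. Closed sets containing A: {f, g, h, i}.
Intersecting these: cl(A) = {f, g, h, i}.
∂A = cl(A) ∖ int(A) = {f, g, h, i} ∖ {h} = {f, g, i}.


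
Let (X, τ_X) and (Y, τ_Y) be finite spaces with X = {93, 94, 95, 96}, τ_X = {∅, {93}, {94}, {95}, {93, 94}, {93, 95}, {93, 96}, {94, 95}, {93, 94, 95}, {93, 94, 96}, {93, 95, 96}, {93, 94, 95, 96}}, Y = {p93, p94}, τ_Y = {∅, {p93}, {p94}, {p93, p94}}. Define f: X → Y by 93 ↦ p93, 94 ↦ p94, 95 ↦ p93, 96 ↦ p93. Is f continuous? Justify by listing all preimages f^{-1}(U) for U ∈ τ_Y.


f IS continuous.

Compute f^{-1}(U) for each U ∈ τ_Y:
  U = ∅: f^{-1}(U) = ∅ ∈ τ_X ✓.
  U = {p93}: f^{-1}(U) = {93, 95, 96} ∈ τ_X ✓.
  U = {p94}: f^{-1}(U) = {94} ∈ τ_X ✓.
  U = {p93, p94}: f^{-1}(U) = {93, 94, 95, 96} ∈ τ_X ✓.
Every preimage lies in τ_X, so f IS continuous.


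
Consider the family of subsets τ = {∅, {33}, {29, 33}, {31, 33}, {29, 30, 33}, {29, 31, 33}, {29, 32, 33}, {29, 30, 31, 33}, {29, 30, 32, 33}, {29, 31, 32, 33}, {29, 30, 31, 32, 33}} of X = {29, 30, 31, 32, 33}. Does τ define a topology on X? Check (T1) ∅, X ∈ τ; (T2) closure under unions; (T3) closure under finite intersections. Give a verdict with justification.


τ IS a topology on X.

Axiom (T1): ∅ ∈ τ? Yes; X ∈ τ? Yes.
Axiom (T2/T3): check pairwise unions and intersections of members of τ.
All pairwise intersections and unions checked — each lies in τ. Therefore τ satisfies (T1), (T2), (T3): it IS a topology on X.


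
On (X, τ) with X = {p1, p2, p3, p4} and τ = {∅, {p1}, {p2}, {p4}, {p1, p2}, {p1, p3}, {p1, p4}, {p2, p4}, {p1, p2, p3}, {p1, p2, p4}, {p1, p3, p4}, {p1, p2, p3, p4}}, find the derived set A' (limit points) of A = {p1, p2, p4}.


A' = {p3}

For each x ∈ X, list the open sets U ∈ τ with x ∈ U, then check whether U ∩ (A ∖ {x}) ≠ ∅ for every such U.
  x = p1: open {p1} ∋ x has {p1} ∩ (A ∖ {p1}) = ∅, so x is NOT a limit point.
  x = p2: open {p2} ∋ x has {p2} ∩ (A ∖ {p2}) = ∅, so x is NOT a limit point.
  x = p3: opens ∋ x are {p1, p3}, {p1, p2, p3}, {p1, p3, p4}, {p1, p2, p3, p4}; each meets A ∖ {p3}, so x IS a limit point.
  x = p4: open {p4} ∋ x has {p4} ∩ (A ∖ {p4}) = ∅, so x is NOT a limit point.
Collecting: A' = {p3}.


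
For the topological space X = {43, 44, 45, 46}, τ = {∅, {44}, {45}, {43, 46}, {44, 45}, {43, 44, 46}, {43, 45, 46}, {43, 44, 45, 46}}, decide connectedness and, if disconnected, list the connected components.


(X, τ) is disconnected; components = [{44}, {45}, {43, 46}].

Find clopen sets (U ∈ τ with X ∖ U ∈ τ):
  U = ∅, X ∖ U = {43, 44, 45, 46} — both open, so U is clopen.
  U = {44}, X ∖ U = {43, 45, 46} — both open, so U is clopen.
  U = {45}, X ∖ U = {43, 44, 46} — both open, so U is clopen.
  U = {43, 46}, X ∖ U = {44, 45} — both open, so U is clopen.
  U = {44, 45}, X ∖ U = {43, 46} — both open, so U is clopen.
  U = {43, 44, 46}, X ∖ U = {45} — both open, so U is clopen.
  U = {43, 45, 46}, X ∖ U = {44} — both open, so U is clopen.
  U = {43, 44, 45, 46}, X ∖ U = ∅ — both open, so U is clopen.
Nontrivial clopen(s) exist: e.g. {44}. So (X, τ) is disconnected.
Compute connected components by grouping points that agree on all clopens:
  component: {44}
  component: {45}
  component: {43, 46}


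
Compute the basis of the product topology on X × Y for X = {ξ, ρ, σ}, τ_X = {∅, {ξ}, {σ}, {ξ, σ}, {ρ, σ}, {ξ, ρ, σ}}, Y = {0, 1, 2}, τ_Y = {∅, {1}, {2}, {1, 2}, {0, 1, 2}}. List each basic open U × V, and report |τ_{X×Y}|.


Basis B = {∅ × ∅, {ξ} × {1}, {ξ} × {2}, {σ} × {1}, {σ} × {2}, {ξ} × {1, 2}, {ξ, σ} × {1}, {ξ, σ} × {2}, {ρ, σ} × {1}, {ρ, σ} × {2}, {σ} × {1, 2}, {ξ} × {0, 1, 2}, {ξ, ρ, σ} × {1}, {ξ, ρ, σ} × {2}, {σ} × {0, 1, 2}, {ξ, σ} × {1, 2}, {ρ, σ} × {1, 2}, {ξ, σ} × {0, 1, 2}, {ξ, ρ, σ} × {1, 2}, {ρ, σ} × {0, 1, 2}, {ξ, ρ, σ} × {0, 1, 2}}; |τ_{X×Y}| = 70.

Enumerate products U × V with U ∈ τ_X, V ∈ τ_Y (deduplicated):
  ∅ × ∅ = {} (∅)
  {ξ} × {1} = {(ξ,1)}
  {ξ} × {2} = {(ξ,2)}
  {σ} × {1} = {(σ,1)}
  {σ} × {2} = {(σ,2)}
  {ξ} × {1, 2} = {(ξ,1), (ξ,2)}
  {ξ, σ} × {1} = {(ξ,1), (σ,1)}
  {ξ, σ} × {2} = {(ξ,2), (σ,2)}
  {ρ, σ} × {1} = {(ρ,1), (σ,1)}
  {ρ, σ} × {2} = {(ρ,2), (σ,2)}
  {σ} × {1, 2} = {(σ,1), (σ,2)}
  {ξ} × {0, 1, 2} = {(ξ,0), (ξ,1), (ξ,2)}
  {ξ, ρ, σ} × {1} = {(ξ,1), (ρ,1), (σ,1)}
  {ξ, ρ, σ} × {2} = {(ξ,2), (ρ,2), (σ,2)}
  {σ} × {0, 1, 2} = {(σ,0), (σ,1), (σ,2)}
  {ξ, σ} × {1, 2} = {(ξ,1), (ξ,2), (σ,1), (σ,2)}
  {ρ, σ} × {1, 2} = {(ρ,1), (ρ,2), (σ,1), (σ,2)}
  {ξ, σ} × {0, 1, 2} = {(ξ,0), (ξ,1), (ξ,2), (σ,0), (σ,1), (σ,2)}
  {ξ, ρ, σ} × {1, 2} = {(ξ,1), (ξ,2), (ρ,1), (ρ,2), (σ,1), (σ,2)}
  {ρ, σ} × {0, 1, 2} = {(ρ,0), (ρ,1), (ρ,2), (σ,0), (σ,1), (σ,2)}
  {ξ, ρ, σ} × {0, 1, 2} = {(ξ,0), (ξ,1), (ξ,2), (ρ,0), (ρ,1), (ρ,2), (σ,0), (σ,1), (σ,2)}
These 21 distinct sets form the basis B.
Close under arbitrary unions to get τ_{X×Y}; counting gives |τ_{X×Y}| = 70.


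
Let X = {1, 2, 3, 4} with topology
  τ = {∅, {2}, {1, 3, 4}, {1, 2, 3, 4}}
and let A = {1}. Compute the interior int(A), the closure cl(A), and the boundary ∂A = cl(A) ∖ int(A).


int(A) = ∅, cl(A) = {1, 3, 4}, ∂A = {1, 3, 4}.

Closed sets in (X, τ) are complements of opens:
  closed(X, τ) = {∅, {2}, {1, 3, 4}, {1, 2, 3, 4}}.
int(A) = ⋃ {U ∈ τ : U ⊆ A}. Opens contained in A: ∅.
Taking the union of these: int(A) = ∅.
cl(A) = ⋂ {C closed : A ⊆ C}. Closed sets containing A: {1, 3, 4}, {1, 2, 3, 4}.
Intersecting these: cl(A) = {1, 3, 4}.
∂A = cl(A) ∖ int(A) = {1, 3, 4} ∖ ∅ = {1, 3, 4}.


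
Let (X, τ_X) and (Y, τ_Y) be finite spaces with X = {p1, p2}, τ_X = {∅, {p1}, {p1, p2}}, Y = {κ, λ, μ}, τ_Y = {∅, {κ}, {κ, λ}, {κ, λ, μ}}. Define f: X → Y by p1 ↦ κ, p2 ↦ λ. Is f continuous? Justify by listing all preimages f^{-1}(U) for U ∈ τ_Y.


f IS continuous.

Compute f^{-1}(U) for each U ∈ τ_Y:
  U = ∅: f^{-1}(U) = ∅ ∈ τ_X ✓.
  U = {κ}: f^{-1}(U) = {p1} ∈ τ_X ✓.
  U = {κ, λ}: f^{-1}(U) = {p1, p2} ∈ τ_X ✓.
  U = {κ, λ, μ}: f^{-1}(U) = {p1, p2} ∈ τ_X ✓.
Every preimage lies in τ_X, so f IS continuous.


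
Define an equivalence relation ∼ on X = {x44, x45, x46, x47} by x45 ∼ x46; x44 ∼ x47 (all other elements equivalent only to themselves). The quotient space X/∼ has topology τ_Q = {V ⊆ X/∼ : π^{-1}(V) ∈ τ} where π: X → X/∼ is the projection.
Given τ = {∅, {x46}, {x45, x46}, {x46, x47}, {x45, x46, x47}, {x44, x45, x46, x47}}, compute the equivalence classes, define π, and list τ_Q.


X/∼ = {[x44=x47], [x45=x46]}; |τ_Q| = 3.

Equivalence classes: [x44=x47], [x45=x46].
Quotient map π: X → X/∼ sends x44 ↦ [x44=x47], x45 ↦ [x45=x46], x46 ↦ [x45=x46], x47 ↦ [x44=x47].
For each subset V ⊆ X/∼, compute π^{-1}(V) ⊆ X and check whether π^{-1}(V) ∈ τ. V is open in τ_Q iff π^{-1}(V) ∈ τ.
  V = {}: π^{-1}(V) = ∅ ∈ τ ✓.
  V = {[x44=x47]}: π^{-1}(V) = {x44, x47} ∉ τ ✗.
  V = {[x45=x46]}: π^{-1}(V) = {x45, x46} ∈ τ ✓.
  V = {[x44=x47], [x45=x46]}: π^{-1}(V) = {x44, x45, x46, x47} ∈ τ ✓.
Open sets in the quotient: τ_Q = {{}, {[x45=x46]}, {[x44=x47], [x45=x46]}} (3 elements).


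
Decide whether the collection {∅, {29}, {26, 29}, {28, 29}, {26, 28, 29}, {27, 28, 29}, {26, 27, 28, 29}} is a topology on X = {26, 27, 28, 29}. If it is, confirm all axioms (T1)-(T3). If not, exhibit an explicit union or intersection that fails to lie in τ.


τ IS a topology on X.

Axiom (T1): ∅ ∈ τ? Yes; X ∈ τ? Yes.
Axiom (T2/T3): check pairwise unions and intersections of members of τ.
All pairwise intersections and unions checked — each lies in τ. Therefore τ satisfies (T1), (T2), (T3): it IS a topology on X.


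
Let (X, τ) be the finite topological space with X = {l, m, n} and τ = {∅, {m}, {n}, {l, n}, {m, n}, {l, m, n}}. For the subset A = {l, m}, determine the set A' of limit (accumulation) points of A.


A' = ∅

For each x ∈ X, list the open sets U ∈ τ with x ∈ U, then check whether U ∩ (A ∖ {x}) ≠ ∅ for every such U.
  x = l: open {l, n} ∋ x has {l, n} ∩ (A ∖ {l}) = ∅, so x is NOT a limit point.
  x = m: open {m} ∋ x has {m} ∩ (A ∖ {m}) = ∅, so x is NOT a limit point.
  x = n: open {n} ∋ x has {n} ∩ (A ∖ {n}) = ∅, so x is NOT a limit point.
Collecting: A' = ∅.


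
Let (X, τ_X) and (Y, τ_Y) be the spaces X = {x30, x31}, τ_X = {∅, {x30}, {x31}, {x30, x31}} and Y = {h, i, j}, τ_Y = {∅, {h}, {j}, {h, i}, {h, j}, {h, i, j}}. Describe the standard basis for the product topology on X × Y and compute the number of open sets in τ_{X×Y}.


Basis B = {∅ × ∅, {x30} × {h}, {x30} × {j}, {x31} × {h}, {x31} × {j}, {x30} × {h, i}, {x30} × {h, j}, {x30, x31} × {h}, {x30, x31} × {j}, {x31} × {h, i}, {x31} × {h, j}, {x30} × {h, i, j}, {x31} × {h, i, j}, {x30, x31} × {h, i}, {x30, x31} × {h, j}, {x30, x31} × {h, i, j}}; |τ_{X×Y}| = 36.

Enumerate products U × V with U ∈ τ_X, V ∈ τ_Y (deduplicated):
  ∅ × ∅ = {} (∅)
  {x30} × {h} = {(x30,h)}
  {x30} × {j} = {(x30,j)}
  {x31} × {h} = {(x31,h)}
  {x31} × {j} = {(x31,j)}
  {x30} × {h, i} = {(x30,h), (x30,i)}
  {x30} × {h, j} = {(x30,h), (x30,j)}
  {x30, x31} × {h} = {(x30,h), (x31,h)}
  {x30, x31} × {j} = {(x30,j), (x31,j)}
  {x31} × {h, i} = {(x31,h), (x31,i)}
  {x31} × {h, j} = {(x31,h), (x31,j)}
  {x30} × {h, i, j} = {(x30,h), (x30,i), (x30,j)}
  {x31} × {h, i, j} = {(x31,h), (x31,i), (x31,j)}
  {x30, x31} × {h, i} = {(x30,h), (x30,i), (x31,h), (x31,i)}
  {x30, x31} × {h, j} = {(x30,h), (x30,j), (x31,h), (x31,j)}
  {x30, x31} × {h, i, j} = {(x30,h), (x30,i), (x30,j), (x31,h), (x31,i), (x31,j)}
These 16 distinct sets form the basis B.
Close under arbitrary unions to get τ_{X×Y}; counting gives |τ_{X×Y}| = 36.


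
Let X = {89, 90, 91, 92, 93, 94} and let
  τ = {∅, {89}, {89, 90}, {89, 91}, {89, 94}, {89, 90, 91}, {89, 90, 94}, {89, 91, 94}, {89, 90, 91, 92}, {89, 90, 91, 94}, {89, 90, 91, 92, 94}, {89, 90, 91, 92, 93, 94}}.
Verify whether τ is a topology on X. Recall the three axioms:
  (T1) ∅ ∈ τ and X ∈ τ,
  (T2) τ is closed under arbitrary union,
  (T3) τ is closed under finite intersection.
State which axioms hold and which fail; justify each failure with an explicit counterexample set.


τ IS a topology on X.

Axiom (T1): ∅ ∈ τ? Yes; X ∈ τ? Yes.
Axiom (T2/T3): check pairwise unions and intersections of members of τ.
All pairwise intersections and unions checked — each lies in τ. Therefore τ satisfies (T1), (T2), (T3): it IS a topology on X.


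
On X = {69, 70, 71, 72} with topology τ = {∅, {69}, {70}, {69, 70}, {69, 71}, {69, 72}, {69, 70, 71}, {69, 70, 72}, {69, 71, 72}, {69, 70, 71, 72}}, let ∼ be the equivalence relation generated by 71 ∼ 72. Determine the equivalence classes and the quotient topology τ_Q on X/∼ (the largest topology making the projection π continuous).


X/∼ = {[69], [70], [71=72]}; |τ_Q| = 6.

Equivalence classes: [69], [70], [71=72].
Quotient map π: X → X/∼ sends 69 ↦ [69], 70 ↦ [70], 71 ↦ [71=72], 72 ↦ [71=72].
For each subset V ⊆ X/∼, compute π^{-1}(V) ⊆ X and check whether π^{-1}(V) ∈ τ. V is open in τ_Q iff π^{-1}(V) ∈ τ.
  V = {}: π^{-1}(V) = ∅ ∈ τ ✓.
  V = {[69]}: π^{-1}(V) = {69} ∈ τ ✓.
  V = {[70]}: π^{-1}(V) = {70} ∈ τ ✓.
  V = {[69], [70]}: π^{-1}(V) = {69, 70} ∈ τ ✓.
  V = {[71=72]}: π^{-1}(V) = {71, 72} ∉ τ ✗.
  V = {[69], [71=72]}: π^{-1}(V) = {69, 71, 72} ∈ τ ✓.
  V = {[70], [71=72]}: π^{-1}(V) = {70, 71, 72} ∉ τ ✗.
  V = {[69], [70], [71=72]}: π^{-1}(V) = {69, 70, 71, 72} ∈ τ ✓.
Open sets in the quotient: τ_Q = {{}, {[69]}, {[70]}, {[69], [70]}, {[69], [71=72]}, {[69], [70], [71=72]}} (6 elements).


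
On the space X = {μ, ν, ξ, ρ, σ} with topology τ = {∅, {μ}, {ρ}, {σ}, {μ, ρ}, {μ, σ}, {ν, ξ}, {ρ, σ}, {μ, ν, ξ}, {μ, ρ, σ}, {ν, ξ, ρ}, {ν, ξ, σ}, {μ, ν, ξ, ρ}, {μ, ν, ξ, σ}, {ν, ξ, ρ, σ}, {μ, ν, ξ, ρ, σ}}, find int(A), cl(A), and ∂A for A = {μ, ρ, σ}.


int(A) = {μ, ρ, σ}, cl(A) = {μ, ρ, σ}, ∂A = ∅.

Closed sets in (X, τ) are complements of opens:
  closed(X, τ) = {∅, {μ}, {ρ}, {σ}, {μ, ρ}, {μ, σ}, {ν, ξ}, {ρ, σ}, {μ, ν, ξ}, {μ, ρ, σ}, {ν, ξ, ρ}, {ν, ξ, σ}, {μ, ν, ξ, ρ}, {μ, ν, ξ, σ}, {ν, ξ, ρ, σ}, {μ, ν, ξ, ρ, σ}}.
int(A) = ⋃ {U ∈ τ : U ⊆ A}. Opens contained in A: ∅, {μ}, {ρ}, {σ}, {μ, ρ}, {μ, σ}, {ρ, σ}, {μ, ρ, σ}.
Taking the union of these: int(A) = {μ, ρ, σ}.
cl(A) = ⋂ {C closed : A ⊆ C}. Closed sets containing A: {μ, ρ, σ}, {μ, ν, ξ, ρ, σ}.
Intersecting these: cl(A) = {μ, ρ, σ}.
∂A = cl(A) ∖ int(A) = {μ, ρ, σ} ∖ {μ, ρ, σ} = ∅.


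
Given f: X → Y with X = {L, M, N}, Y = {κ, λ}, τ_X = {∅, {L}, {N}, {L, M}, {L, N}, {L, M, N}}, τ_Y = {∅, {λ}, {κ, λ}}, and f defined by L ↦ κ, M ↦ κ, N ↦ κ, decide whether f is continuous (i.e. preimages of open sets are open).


f IS continuous.

Compute f^{-1}(U) for each U ∈ τ_Y:
  U = ∅: f^{-1}(U) = ∅ ∈ τ_X ✓.
  U = {λ}: f^{-1}(U) = ∅ ∈ τ_X ✓.
  U = {κ, λ}: f^{-1}(U) = {L, M, N} ∈ τ_X ✓.
Every preimage lies in τ_X, so f IS continuous.


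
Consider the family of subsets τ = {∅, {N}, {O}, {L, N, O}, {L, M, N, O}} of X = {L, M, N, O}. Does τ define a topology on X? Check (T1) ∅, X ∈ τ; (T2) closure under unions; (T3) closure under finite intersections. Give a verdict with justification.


τ is NOT a topology on X.

Axiom (T1): ∅ ∈ τ? Yes; X ∈ τ? Yes.
Axiom (T2/T3): check pairwise unions and intersections of members of τ.
Counterexample for (T2): {N} ∪ {O} = {N, O} ∉ τ. Therefore τ is NOT a topology.


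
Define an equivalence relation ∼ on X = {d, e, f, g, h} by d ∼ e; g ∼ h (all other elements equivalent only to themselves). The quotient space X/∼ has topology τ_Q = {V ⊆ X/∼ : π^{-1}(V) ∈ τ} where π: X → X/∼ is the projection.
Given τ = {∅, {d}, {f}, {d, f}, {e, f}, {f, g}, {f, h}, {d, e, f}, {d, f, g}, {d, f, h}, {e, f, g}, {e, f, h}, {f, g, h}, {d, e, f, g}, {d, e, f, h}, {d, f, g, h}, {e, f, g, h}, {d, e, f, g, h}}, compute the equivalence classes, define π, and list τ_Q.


X/∼ = {[d=e], [f], [g=h]}; |τ_Q| = 5.

Equivalence classes: [d=e], [f], [g=h].
Quotient map π: X → X/∼ sends d ↦ [d=e], e ↦ [d=e], f ↦ [f], g ↦ [g=h], h ↦ [g=h].
For each subset V ⊆ X/∼, compute π^{-1}(V) ⊆ X and check whether π^{-1}(V) ∈ τ. V is open in τ_Q iff π^{-1}(V) ∈ τ.
  V = {}: π^{-1}(V) = ∅ ∈ τ ✓.
  V = {[d=e]}: π^{-1}(V) = {d, e} ∉ τ ✗.
  V = {[f]}: π^{-1}(V) = {f} ∈ τ ✓.
  V = {[d=e], [f]}: π^{-1}(V) = {d, e, f} ∈ τ ✓.
  V = {[g=h]}: π^{-1}(V) = {g, h} ∉ τ ✗.
  V = {[d=e], [g=h]}: π^{-1}(V) = {d, e, g, h} ∉ τ ✗.
  V = {[f], [g=h]}: π^{-1}(V) = {f, g, h} ∈ τ ✓.
  V = {[d=e], [f], [g=h]}: π^{-1}(V) = {d, e, f, g, h} ∈ τ ✓.
Open sets in the quotient: τ_Q = {{}, {[f]}, {[d=e], [f]}, {[f], [g=h]}, {[d=e], [f], [g=h]}} (5 elements).


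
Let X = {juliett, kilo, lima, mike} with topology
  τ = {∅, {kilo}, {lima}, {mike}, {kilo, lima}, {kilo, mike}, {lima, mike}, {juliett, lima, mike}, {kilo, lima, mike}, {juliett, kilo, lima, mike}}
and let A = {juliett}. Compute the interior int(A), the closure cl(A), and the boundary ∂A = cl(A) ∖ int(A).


int(A) = ∅, cl(A) = {juliett}, ∂A = {juliett}.

Closed sets in (X, τ) are complements of opens:
  closed(X, τ) = {∅, {juliett}, {kilo}, {juliett, kilo}, {juliett, lima}, {juliett, mike}, {juliett, kilo, lima}, {juliett, kilo, mike}, {juliett, lima, mike}, {juliett, kilo, lima, mike}}.
int(A) = ⋃ {U ∈ τ : U ⊆ A}. Opens contained in A: ∅.
Taking the union of these: int(A) = ∅.
cl(A) = ⋂ {C closed : A ⊆ C}. Closed sets containing A: {juliett}, {juliett, kilo}, {juliett, lima}, {juliett, mike}, {juliett, kilo, lima}, {juliett, kilo, mike}, {juliett, lima, mike}, {juliett, kilo, lima, mike}.
Intersecting these: cl(A) = {juliett}.
∂A = cl(A) ∖ int(A) = {juliett} ∖ ∅ = {juliett}.


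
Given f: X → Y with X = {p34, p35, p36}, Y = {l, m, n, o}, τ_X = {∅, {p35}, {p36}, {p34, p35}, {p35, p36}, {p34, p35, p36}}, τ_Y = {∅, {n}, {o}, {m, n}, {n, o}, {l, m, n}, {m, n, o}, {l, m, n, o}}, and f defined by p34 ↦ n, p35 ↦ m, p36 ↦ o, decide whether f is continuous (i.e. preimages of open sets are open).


f is NOT continuous.

Compute f^{-1}(U) for each U ∈ τ_Y:
  U = ∅: f^{-1}(U) = ∅ ∈ τ_X ✓.
  U = {n}: f^{-1}(U) = {p34} ∉ τ_X ✗.
  U = {o}: f^{-1}(U) = {p36} ∈ τ_X ✓.
  U = {m, n}: f^{-1}(U) = {p34, p35} ∈ τ_X ✓.
  U = {n, o}: f^{-1}(U) = {p34, p36} ∉ τ_X ✗.
  U = {l, m, n}: f^{-1}(U) = {p34, p35} ∈ τ_X ✓.
  U = {m, n, o}: f^{-1}(U) = {p34, p35, p36} ∈ τ_X ✓.
  U = {l, m, n, o}: f^{-1}(U) = {p34, p35, p36} ∈ τ_X ✓.
Found U = {n} with f^{-1}(U) = {p34} not in τ_X. Therefore f is NOT continuous.


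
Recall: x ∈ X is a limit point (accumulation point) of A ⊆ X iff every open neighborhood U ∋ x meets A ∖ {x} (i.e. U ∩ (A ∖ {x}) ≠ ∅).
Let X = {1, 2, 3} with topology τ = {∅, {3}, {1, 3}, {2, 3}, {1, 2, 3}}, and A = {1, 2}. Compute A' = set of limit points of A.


A' = ∅

For each x ∈ X, list the open sets U ∈ τ with x ∈ U, then check whether U ∩ (A ∖ {x}) ≠ ∅ for every such U.
  x = 1: open {1, 3} ∋ x has {1, 3} ∩ (A ∖ {1}) = ∅, so x is NOT a limit point.
  x = 2: open {2, 3} ∋ x has {2, 3} ∩ (A ∖ {2}) = ∅, so x is NOT a limit point.
  x = 3: open {3} ∋ x has {3} ∩ (A ∖ {3}) = ∅, so x is NOT a limit point.
Collecting: A' = ∅.


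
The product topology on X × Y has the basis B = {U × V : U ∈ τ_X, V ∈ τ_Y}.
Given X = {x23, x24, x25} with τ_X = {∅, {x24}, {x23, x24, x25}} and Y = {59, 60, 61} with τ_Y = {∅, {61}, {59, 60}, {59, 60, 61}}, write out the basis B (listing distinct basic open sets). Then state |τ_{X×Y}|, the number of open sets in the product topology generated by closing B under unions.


Basis B = {∅ × ∅, {x24} × {61}, {x24} × {59, 60}, {x23, x24, x25} × {61}, {x24} × {59, 60, 61}, {x23, x24, x25} × {59, 60}, {x23, x24, x25} × {59, 60, 61}}; |τ_{X×Y}| = 9.

Enumerate products U × V with U ∈ τ_X, V ∈ τ_Y (deduplicated):
  ∅ × ∅ = {} (∅)
  {x24} × {61} = {(x24,61)}
  {x24} × {59, 60} = {(x24,59), (x24,60)}
  {x23, x24, x25} × {61} = {(x23,61), (x24,61), (x25,61)}
  {x24} × {59, 60, 61} = {(x24,59), (x24,60), (x24,61)}
  {x23, x24, x25} × {59, 60} = {(x23,59), (x23,60), (x24,59), (x24,60), (x25,59), (x25,60)}
  {x23, x24, x25} × {59, 60, 61} = {(x23,59), (x23,60), (x23,61), (x24,59), (x24,60), (x24,61), (x25,59), (x25,60), (x25,61)}
These 7 distinct sets form the basis B.
Close under arbitrary unions to get τ_{X×Y}; counting gives |τ_{X×Y}| = 9.


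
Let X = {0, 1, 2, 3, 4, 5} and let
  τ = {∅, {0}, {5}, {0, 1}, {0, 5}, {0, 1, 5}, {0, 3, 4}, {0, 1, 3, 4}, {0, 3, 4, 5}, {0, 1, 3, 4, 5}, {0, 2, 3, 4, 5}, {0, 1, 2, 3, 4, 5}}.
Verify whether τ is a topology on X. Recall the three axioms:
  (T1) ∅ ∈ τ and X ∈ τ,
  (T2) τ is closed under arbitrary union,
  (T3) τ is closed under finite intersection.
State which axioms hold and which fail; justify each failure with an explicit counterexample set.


τ IS a topology on X.

Axiom (T1): ∅ ∈ τ? Yes; X ∈ τ? Yes.
Axiom (T2/T3): check pairwise unions and intersections of members of τ.
All pairwise intersections and unions checked — each lies in τ. Therefore τ satisfies (T1), (T2), (T3): it IS a topology on X.


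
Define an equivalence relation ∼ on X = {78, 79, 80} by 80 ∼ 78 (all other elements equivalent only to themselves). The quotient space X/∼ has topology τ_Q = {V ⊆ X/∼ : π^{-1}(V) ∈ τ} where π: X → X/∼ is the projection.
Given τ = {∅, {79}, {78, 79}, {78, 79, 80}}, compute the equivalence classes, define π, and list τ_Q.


X/∼ = {[78=80], [79]}; |τ_Q| = 3.

Equivalence classes: [78=80], [79].
Quotient map π: X → X/∼ sends 78 ↦ [78=80], 79 ↦ [79], 80 ↦ [78=80].
For each subset V ⊆ X/∼, compute π^{-1}(V) ⊆ X and check whether π^{-1}(V) ∈ τ. V is open in τ_Q iff π^{-1}(V) ∈ τ.
  V = {}: π^{-1}(V) = ∅ ∈ τ ✓.
  V = {[78=80]}: π^{-1}(V) = {78, 80} ∉ τ ✗.
  V = {[79]}: π^{-1}(V) = {79} ∈ τ ✓.
  V = {[78=80], [79]}: π^{-1}(V) = {78, 79, 80} ∈ τ ✓.
Open sets in the quotient: τ_Q = {{}, {[79]}, {[78=80], [79]}} (3 elements).


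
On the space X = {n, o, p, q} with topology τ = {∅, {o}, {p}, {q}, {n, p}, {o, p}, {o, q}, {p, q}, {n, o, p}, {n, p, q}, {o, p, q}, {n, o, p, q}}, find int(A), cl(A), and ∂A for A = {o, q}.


int(A) = {o, q}, cl(A) = {o, q}, ∂A = ∅.

Closed sets in (X, τ) are complements of opens:
  closed(X, τ) = {∅, {n}, {o}, {q}, {n, o}, {n, p}, {n, q}, {o, q}, {n, o, p}, {n, o, q}, {n, p, q}, {n, o, p, q}}.
int(A) = ⋃ {U ∈ τ : U ⊆ A}. Opens contained in A: ∅, {o}, {q}, {o, q}.
Taking the union of these: int(A) = {o, q}.
cl(A) = ⋂ {C closed : A ⊆ C}. Closed sets containing A: {o, q}, {n, o, q}, {n, o, p, q}.
Intersecting these: cl(A) = {o, q}.
∂A = cl(A) ∖ int(A) = {o, q} ∖ {o, q} = ∅.


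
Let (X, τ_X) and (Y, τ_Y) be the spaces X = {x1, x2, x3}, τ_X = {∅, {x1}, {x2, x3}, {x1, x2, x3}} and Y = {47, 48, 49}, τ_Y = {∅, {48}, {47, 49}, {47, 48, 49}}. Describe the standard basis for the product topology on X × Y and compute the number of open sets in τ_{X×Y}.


Basis B = {∅ × ∅, {x1} × {48}, {x1} × {47, 49}, {x2, x3} × {48}, {x1} × {47, 48, 49}, {x1, x2, x3} × {48}, {x2, x3} × {47, 49}, {x1, x2, x3} × {47, 49}, {x2, x3} × {47, 48, 49}, {x1, x2, x3} × {47, 48, 49}}; |τ_{X×Y}| = 16.

Enumerate products U × V with U ∈ τ_X, V ∈ τ_Y (deduplicated):
  ∅ × ∅ = {} (∅)
  {x1} × {48} = {(x1,48)}
  {x1} × {47, 49} = {(x1,47), (x1,49)}
  {x2, x3} × {48} = {(x2,48), (x3,48)}
  {x1} × {47, 48, 49} = {(x1,47), (x1,48), (x1,49)}
  {x1, x2, x3} × {48} = {(x1,48), (x2,48), (x3,48)}
  {x2, x3} × {47, 49} = {(x2,47), (x2,49), (x3,47), (x3,49)}
  {x1, x2, x3} × {47, 49} = {(x1,47), (x1,49), (x2,47), (x2,49), (x3,47), (x3,49)}
  {x2, x3} × {47, 48, 49} = {(x2,47), (x2,48), (x2,49), (x3,47), (x3,48), (x3,49)}
  {x1, x2, x3} × {47, 48, 49} = {(x1,47), (x1,48), (x1,49), (x2,47), (x2,48), (x2,49), (x3,47), (x3,48), (x3,49)}
These 10 distinct sets form the basis B.
Close under arbitrary unions to get τ_{X×Y}; counting gives |τ_{X×Y}| = 16.
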